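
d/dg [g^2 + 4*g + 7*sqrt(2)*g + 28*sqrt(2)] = 2*g + 4 + 7*sqrt(2)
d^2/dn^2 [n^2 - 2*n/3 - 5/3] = 2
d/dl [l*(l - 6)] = 2*l - 6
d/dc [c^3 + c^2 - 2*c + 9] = 3*c^2 + 2*c - 2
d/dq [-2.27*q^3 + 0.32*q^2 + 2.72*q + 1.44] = -6.81*q^2 + 0.64*q + 2.72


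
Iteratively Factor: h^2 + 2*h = (h + 2)*(h)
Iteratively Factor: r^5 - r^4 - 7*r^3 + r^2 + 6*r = (r + 1)*(r^4 - 2*r^3 - 5*r^2 + 6*r) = (r - 3)*(r + 1)*(r^3 + r^2 - 2*r) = r*(r - 3)*(r + 1)*(r^2 + r - 2) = r*(r - 3)*(r - 1)*(r + 1)*(r + 2)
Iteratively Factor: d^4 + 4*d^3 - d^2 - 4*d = (d + 4)*(d^3 - d) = (d - 1)*(d + 4)*(d^2 + d) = d*(d - 1)*(d + 4)*(d + 1)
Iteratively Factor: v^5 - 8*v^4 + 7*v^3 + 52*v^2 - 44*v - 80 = (v + 1)*(v^4 - 9*v^3 + 16*v^2 + 36*v - 80) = (v - 4)*(v + 1)*(v^3 - 5*v^2 - 4*v + 20) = (v - 4)*(v + 1)*(v + 2)*(v^2 - 7*v + 10) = (v - 4)*(v - 2)*(v + 1)*(v + 2)*(v - 5)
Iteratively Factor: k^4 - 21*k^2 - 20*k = (k - 5)*(k^3 + 5*k^2 + 4*k) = (k - 5)*(k + 4)*(k^2 + k) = k*(k - 5)*(k + 4)*(k + 1)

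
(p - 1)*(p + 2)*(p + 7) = p^3 + 8*p^2 + 5*p - 14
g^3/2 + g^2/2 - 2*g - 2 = (g/2 + 1)*(g - 2)*(g + 1)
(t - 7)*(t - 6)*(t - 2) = t^3 - 15*t^2 + 68*t - 84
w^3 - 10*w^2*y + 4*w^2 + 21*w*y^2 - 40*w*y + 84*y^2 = (w + 4)*(w - 7*y)*(w - 3*y)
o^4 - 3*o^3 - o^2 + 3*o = o*(o - 3)*(o - 1)*(o + 1)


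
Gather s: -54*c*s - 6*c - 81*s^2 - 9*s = -6*c - 81*s^2 + s*(-54*c - 9)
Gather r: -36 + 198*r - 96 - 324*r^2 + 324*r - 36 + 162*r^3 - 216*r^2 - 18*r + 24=162*r^3 - 540*r^2 + 504*r - 144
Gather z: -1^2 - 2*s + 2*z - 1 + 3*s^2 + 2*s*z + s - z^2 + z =3*s^2 - s - z^2 + z*(2*s + 3) - 2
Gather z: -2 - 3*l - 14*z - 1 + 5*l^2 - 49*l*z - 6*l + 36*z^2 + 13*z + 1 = 5*l^2 - 9*l + 36*z^2 + z*(-49*l - 1) - 2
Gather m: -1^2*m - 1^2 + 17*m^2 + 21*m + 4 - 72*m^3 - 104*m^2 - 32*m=-72*m^3 - 87*m^2 - 12*m + 3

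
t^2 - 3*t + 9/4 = (t - 3/2)^2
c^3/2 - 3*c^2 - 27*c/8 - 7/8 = (c/2 + 1/4)*(c - 7)*(c + 1/2)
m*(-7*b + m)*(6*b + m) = -42*b^2*m - b*m^2 + m^3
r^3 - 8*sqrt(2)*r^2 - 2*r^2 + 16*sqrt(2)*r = r*(r - 2)*(r - 8*sqrt(2))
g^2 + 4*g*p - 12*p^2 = (g - 2*p)*(g + 6*p)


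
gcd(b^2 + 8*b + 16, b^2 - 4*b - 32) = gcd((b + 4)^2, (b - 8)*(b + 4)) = b + 4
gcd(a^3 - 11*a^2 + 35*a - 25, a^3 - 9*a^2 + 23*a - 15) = a^2 - 6*a + 5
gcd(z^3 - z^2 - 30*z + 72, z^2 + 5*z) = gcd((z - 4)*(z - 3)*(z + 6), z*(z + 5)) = 1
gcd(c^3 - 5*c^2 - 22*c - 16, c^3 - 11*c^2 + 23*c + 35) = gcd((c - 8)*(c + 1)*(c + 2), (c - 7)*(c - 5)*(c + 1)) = c + 1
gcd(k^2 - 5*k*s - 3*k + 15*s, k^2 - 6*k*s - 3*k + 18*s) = k - 3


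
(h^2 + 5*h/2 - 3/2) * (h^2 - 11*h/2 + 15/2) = h^4 - 3*h^3 - 31*h^2/4 + 27*h - 45/4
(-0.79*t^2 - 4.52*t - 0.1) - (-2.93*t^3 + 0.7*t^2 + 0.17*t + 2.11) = 2.93*t^3 - 1.49*t^2 - 4.69*t - 2.21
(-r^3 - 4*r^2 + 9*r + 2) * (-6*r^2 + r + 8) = 6*r^5 + 23*r^4 - 66*r^3 - 35*r^2 + 74*r + 16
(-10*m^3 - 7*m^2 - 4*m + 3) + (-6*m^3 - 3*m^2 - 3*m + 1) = -16*m^3 - 10*m^2 - 7*m + 4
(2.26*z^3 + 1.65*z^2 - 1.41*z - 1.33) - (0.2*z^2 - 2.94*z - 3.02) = 2.26*z^3 + 1.45*z^2 + 1.53*z + 1.69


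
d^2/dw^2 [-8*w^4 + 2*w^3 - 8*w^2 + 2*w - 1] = -96*w^2 + 12*w - 16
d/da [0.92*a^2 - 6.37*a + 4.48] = 1.84*a - 6.37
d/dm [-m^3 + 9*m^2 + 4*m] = -3*m^2 + 18*m + 4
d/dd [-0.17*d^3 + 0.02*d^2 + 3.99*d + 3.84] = -0.51*d^2 + 0.04*d + 3.99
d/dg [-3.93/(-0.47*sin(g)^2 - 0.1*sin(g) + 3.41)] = -(3.6942*sin(g) + 0.393)*cos(g)/(0.47*sin(g)^2 + 0.1*sin(g) - 3.41)^2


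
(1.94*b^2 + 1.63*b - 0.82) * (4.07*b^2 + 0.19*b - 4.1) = 7.8958*b^4 + 7.0027*b^3 - 10.9817*b^2 - 6.8388*b + 3.362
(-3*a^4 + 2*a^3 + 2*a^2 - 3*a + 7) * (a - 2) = -3*a^5 + 8*a^4 - 2*a^3 - 7*a^2 + 13*a - 14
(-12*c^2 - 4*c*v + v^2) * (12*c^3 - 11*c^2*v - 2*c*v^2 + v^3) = -144*c^5 + 84*c^4*v + 80*c^3*v^2 - 15*c^2*v^3 - 6*c*v^4 + v^5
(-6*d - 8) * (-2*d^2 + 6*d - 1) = 12*d^3 - 20*d^2 - 42*d + 8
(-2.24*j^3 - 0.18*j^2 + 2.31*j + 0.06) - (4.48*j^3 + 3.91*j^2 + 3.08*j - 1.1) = -6.72*j^3 - 4.09*j^2 - 0.77*j + 1.16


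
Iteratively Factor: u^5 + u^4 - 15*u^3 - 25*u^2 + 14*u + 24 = (u + 3)*(u^4 - 2*u^3 - 9*u^2 + 2*u + 8) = (u + 1)*(u + 3)*(u^3 - 3*u^2 - 6*u + 8) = (u + 1)*(u + 2)*(u + 3)*(u^2 - 5*u + 4) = (u - 1)*(u + 1)*(u + 2)*(u + 3)*(u - 4)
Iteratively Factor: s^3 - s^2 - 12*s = (s)*(s^2 - s - 12) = s*(s + 3)*(s - 4)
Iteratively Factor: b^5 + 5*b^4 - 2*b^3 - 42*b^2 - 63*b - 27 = (b - 3)*(b^4 + 8*b^3 + 22*b^2 + 24*b + 9) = (b - 3)*(b + 1)*(b^3 + 7*b^2 + 15*b + 9) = (b - 3)*(b + 1)^2*(b^2 + 6*b + 9) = (b - 3)*(b + 1)^2*(b + 3)*(b + 3)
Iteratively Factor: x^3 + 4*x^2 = (x)*(x^2 + 4*x) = x*(x + 4)*(x)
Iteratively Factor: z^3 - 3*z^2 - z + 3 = (z - 1)*(z^2 - 2*z - 3) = (z - 1)*(z + 1)*(z - 3)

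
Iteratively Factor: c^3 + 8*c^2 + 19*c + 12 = (c + 4)*(c^2 + 4*c + 3) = (c + 1)*(c + 4)*(c + 3)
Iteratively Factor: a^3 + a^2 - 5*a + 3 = (a - 1)*(a^2 + 2*a - 3) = (a - 1)^2*(a + 3)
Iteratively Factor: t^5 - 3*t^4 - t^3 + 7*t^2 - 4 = (t - 2)*(t^4 - t^3 - 3*t^2 + t + 2) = (t - 2)*(t + 1)*(t^3 - 2*t^2 - t + 2) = (t - 2)*(t - 1)*(t + 1)*(t^2 - t - 2) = (t - 2)^2*(t - 1)*(t + 1)*(t + 1)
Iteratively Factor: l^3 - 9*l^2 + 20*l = (l - 4)*(l^2 - 5*l) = (l - 5)*(l - 4)*(l)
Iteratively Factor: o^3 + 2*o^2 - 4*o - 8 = (o - 2)*(o^2 + 4*o + 4) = (o - 2)*(o + 2)*(o + 2)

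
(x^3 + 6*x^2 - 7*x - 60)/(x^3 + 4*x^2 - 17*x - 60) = (x^2 + x - 12)/(x^2 - x - 12)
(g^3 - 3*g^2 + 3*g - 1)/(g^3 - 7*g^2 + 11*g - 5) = (g - 1)/(g - 5)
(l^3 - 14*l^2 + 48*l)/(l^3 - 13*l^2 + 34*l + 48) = l/(l + 1)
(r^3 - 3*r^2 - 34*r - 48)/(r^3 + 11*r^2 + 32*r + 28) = (r^2 - 5*r - 24)/(r^2 + 9*r + 14)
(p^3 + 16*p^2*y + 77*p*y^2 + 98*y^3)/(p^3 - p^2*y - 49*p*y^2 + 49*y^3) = (p^2 + 9*p*y + 14*y^2)/(p^2 - 8*p*y + 7*y^2)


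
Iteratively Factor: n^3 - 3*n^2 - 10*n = (n)*(n^2 - 3*n - 10) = n*(n + 2)*(n - 5)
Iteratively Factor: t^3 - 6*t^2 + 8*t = (t - 4)*(t^2 - 2*t) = t*(t - 4)*(t - 2)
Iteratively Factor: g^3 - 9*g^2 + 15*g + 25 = (g + 1)*(g^2 - 10*g + 25) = (g - 5)*(g + 1)*(g - 5)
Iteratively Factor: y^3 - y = (y)*(y^2 - 1) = y*(y - 1)*(y + 1)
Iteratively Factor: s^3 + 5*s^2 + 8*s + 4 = (s + 2)*(s^2 + 3*s + 2) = (s + 1)*(s + 2)*(s + 2)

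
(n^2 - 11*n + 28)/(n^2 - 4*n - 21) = (n - 4)/(n + 3)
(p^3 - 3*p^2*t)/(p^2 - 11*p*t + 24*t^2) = p^2/(p - 8*t)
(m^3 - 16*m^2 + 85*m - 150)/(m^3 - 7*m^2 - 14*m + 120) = (m - 5)/(m + 4)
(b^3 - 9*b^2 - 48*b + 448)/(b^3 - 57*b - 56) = (b - 8)/(b + 1)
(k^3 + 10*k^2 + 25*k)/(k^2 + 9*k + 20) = k*(k + 5)/(k + 4)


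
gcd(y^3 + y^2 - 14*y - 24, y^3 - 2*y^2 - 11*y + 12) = y^2 - y - 12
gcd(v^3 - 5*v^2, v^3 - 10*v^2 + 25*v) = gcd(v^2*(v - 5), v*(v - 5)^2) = v^2 - 5*v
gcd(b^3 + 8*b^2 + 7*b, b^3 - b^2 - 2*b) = b^2 + b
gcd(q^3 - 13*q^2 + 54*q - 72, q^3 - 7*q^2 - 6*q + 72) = q^2 - 10*q + 24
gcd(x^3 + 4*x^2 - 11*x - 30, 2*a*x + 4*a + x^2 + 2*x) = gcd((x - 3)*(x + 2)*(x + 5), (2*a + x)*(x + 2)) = x + 2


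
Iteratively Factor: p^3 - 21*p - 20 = (p - 5)*(p^2 + 5*p + 4) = (p - 5)*(p + 4)*(p + 1)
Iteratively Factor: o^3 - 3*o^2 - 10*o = (o + 2)*(o^2 - 5*o) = (o - 5)*(o + 2)*(o)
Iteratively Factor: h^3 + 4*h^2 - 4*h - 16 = (h + 4)*(h^2 - 4) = (h - 2)*(h + 4)*(h + 2)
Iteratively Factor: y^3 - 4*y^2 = (y)*(y^2 - 4*y) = y^2*(y - 4)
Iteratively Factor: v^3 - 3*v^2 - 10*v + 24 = (v + 3)*(v^2 - 6*v + 8) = (v - 4)*(v + 3)*(v - 2)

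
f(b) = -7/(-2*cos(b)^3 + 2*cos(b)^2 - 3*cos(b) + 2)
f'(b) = -7*(-6*sin(b)*cos(b)^2 + 4*sin(b)*cos(b) - 3*sin(b))/(-2*cos(b)^3 + 2*cos(b)^2 - 3*cos(b) + 2)^2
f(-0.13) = 7.31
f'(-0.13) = -4.88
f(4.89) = -4.60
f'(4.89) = -7.38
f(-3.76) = -1.02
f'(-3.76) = 0.88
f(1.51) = -3.84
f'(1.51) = 5.83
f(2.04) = -1.77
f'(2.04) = 2.41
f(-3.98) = -1.27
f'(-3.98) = 1.44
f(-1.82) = -2.42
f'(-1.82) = -3.53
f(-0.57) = 23.21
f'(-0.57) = -161.36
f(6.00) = 8.67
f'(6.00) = -14.09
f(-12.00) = 22.64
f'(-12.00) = 153.12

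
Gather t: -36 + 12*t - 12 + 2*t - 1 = 14*t - 49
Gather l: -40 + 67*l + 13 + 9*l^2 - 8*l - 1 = 9*l^2 + 59*l - 28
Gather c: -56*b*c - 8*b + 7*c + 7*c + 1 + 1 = -8*b + c*(14 - 56*b) + 2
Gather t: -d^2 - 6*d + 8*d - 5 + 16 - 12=-d^2 + 2*d - 1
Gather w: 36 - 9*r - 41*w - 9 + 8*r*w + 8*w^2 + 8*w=-9*r + 8*w^2 + w*(8*r - 33) + 27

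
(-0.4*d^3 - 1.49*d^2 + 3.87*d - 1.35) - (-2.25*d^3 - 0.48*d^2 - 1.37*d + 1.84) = 1.85*d^3 - 1.01*d^2 + 5.24*d - 3.19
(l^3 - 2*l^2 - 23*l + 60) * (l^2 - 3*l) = l^5 - 5*l^4 - 17*l^3 + 129*l^2 - 180*l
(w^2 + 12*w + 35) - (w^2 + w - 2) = 11*w + 37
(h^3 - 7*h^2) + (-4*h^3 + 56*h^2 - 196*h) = -3*h^3 + 49*h^2 - 196*h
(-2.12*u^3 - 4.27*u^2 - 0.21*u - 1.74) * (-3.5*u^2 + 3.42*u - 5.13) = 7.42*u^5 + 7.6946*u^4 - 2.9928*u^3 + 27.2769*u^2 - 4.8735*u + 8.9262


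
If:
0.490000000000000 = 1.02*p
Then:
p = 0.48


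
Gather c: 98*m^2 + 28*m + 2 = 98*m^2 + 28*m + 2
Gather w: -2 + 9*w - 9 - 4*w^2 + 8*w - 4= -4*w^2 + 17*w - 15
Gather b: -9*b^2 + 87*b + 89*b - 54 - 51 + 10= -9*b^2 + 176*b - 95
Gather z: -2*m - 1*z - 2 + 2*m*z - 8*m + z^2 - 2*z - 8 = -10*m + z^2 + z*(2*m - 3) - 10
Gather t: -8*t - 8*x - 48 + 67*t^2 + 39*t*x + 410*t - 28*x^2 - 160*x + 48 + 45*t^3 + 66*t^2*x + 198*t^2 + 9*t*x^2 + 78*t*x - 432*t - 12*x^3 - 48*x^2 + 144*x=45*t^3 + t^2*(66*x + 265) + t*(9*x^2 + 117*x - 30) - 12*x^3 - 76*x^2 - 24*x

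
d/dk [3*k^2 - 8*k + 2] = 6*k - 8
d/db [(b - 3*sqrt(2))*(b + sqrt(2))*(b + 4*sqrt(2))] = 3*b^2 + 4*sqrt(2)*b - 22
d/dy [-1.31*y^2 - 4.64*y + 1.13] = -2.62*y - 4.64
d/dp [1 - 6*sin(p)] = -6*cos(p)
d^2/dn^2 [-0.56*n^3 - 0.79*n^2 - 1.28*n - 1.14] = -3.36*n - 1.58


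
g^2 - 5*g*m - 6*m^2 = (g - 6*m)*(g + m)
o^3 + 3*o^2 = o^2*(o + 3)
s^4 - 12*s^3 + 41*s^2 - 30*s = s*(s - 6)*(s - 5)*(s - 1)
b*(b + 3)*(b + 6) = b^3 + 9*b^2 + 18*b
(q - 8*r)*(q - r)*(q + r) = q^3 - 8*q^2*r - q*r^2 + 8*r^3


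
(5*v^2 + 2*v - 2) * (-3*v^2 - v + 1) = -15*v^4 - 11*v^3 + 9*v^2 + 4*v - 2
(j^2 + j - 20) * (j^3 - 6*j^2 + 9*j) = j^5 - 5*j^4 - 17*j^3 + 129*j^2 - 180*j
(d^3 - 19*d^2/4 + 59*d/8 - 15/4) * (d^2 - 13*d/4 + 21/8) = d^5 - 8*d^4 + 407*d^3/16 - 643*d^2/16 + 2019*d/64 - 315/32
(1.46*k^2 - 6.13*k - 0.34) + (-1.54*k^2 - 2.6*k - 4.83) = -0.0800000000000001*k^2 - 8.73*k - 5.17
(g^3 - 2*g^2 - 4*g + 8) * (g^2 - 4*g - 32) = g^5 - 6*g^4 - 28*g^3 + 88*g^2 + 96*g - 256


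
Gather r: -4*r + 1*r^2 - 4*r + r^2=2*r^2 - 8*r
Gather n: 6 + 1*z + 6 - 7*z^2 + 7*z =-7*z^2 + 8*z + 12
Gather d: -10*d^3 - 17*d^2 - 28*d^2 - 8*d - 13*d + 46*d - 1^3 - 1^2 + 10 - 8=-10*d^3 - 45*d^2 + 25*d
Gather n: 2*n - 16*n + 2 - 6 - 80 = -14*n - 84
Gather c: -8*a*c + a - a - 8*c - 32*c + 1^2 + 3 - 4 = c*(-8*a - 40)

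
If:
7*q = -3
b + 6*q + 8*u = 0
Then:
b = 18/7 - 8*u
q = -3/7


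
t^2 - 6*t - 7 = (t - 7)*(t + 1)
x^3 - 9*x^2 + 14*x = x*(x - 7)*(x - 2)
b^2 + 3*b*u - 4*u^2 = (b - u)*(b + 4*u)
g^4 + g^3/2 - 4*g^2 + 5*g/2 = g*(g - 1)^2*(g + 5/2)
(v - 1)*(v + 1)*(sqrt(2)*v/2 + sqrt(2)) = sqrt(2)*v^3/2 + sqrt(2)*v^2 - sqrt(2)*v/2 - sqrt(2)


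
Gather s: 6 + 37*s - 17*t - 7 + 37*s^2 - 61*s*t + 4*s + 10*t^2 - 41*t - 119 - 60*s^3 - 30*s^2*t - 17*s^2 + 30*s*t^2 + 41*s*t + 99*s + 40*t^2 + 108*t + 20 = -60*s^3 + s^2*(20 - 30*t) + s*(30*t^2 - 20*t + 140) + 50*t^2 + 50*t - 100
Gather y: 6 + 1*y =y + 6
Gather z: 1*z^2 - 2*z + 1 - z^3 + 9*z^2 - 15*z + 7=-z^3 + 10*z^2 - 17*z + 8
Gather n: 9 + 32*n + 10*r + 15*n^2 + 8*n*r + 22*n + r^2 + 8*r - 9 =15*n^2 + n*(8*r + 54) + r^2 + 18*r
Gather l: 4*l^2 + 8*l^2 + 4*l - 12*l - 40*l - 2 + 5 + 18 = 12*l^2 - 48*l + 21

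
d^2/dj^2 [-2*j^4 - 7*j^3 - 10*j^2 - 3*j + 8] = -24*j^2 - 42*j - 20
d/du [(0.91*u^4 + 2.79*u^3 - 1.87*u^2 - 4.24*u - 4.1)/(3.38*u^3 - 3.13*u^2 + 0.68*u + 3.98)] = (3.0758*u^6 - 5.6966*u^5 - 0.555700000000002*u^4 + 46.944*u^3 + 60.3438*u^2 - 40.5512*u - 14.0872)/(11.4244*u^6 - 21.1588*u^5 + 14.3937*u^4 + 22.648*u^3 - 24.4524*u^2 + 5.4128*u + 15.8404)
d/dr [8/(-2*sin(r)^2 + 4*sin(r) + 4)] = 8*(sin(r) - 1)*cos(r)/(2*sin(r) + cos(r)^2 + 1)^2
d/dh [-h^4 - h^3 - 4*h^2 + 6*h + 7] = -4*h^3 - 3*h^2 - 8*h + 6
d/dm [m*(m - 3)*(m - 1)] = 3*m^2 - 8*m + 3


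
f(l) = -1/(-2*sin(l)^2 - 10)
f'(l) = -4*sin(l)*cos(l)/(-2*sin(l)^2 - 10)^2 = -2*sin(2*l)/(cos(2*l) - 11)^2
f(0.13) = 0.10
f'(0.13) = -0.01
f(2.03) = 0.09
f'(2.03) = 0.01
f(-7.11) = 0.09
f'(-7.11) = 0.02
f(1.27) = 0.08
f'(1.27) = -0.01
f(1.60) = 0.08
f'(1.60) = 0.00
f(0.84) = 0.09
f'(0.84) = -0.02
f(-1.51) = 0.08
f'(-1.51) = 0.00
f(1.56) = 0.08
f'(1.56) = -0.00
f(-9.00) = 0.10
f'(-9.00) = -0.01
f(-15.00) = 0.09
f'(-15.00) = -0.02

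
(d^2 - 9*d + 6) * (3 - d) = -d^3 + 12*d^2 - 33*d + 18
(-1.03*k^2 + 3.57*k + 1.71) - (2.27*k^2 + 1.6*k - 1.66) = -3.3*k^2 + 1.97*k + 3.37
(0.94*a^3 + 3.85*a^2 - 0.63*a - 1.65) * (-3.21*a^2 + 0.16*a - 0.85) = -3.0174*a^5 - 12.2081*a^4 + 1.8393*a^3 + 1.9232*a^2 + 0.2715*a + 1.4025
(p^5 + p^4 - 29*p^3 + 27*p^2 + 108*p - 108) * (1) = p^5 + p^4 - 29*p^3 + 27*p^2 + 108*p - 108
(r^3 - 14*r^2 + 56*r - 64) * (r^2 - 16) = r^5 - 14*r^4 + 40*r^3 + 160*r^2 - 896*r + 1024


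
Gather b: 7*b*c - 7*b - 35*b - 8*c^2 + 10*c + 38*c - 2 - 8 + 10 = b*(7*c - 42) - 8*c^2 + 48*c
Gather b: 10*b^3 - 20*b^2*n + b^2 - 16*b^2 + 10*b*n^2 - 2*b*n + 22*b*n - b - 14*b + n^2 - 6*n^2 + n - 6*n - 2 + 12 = 10*b^3 + b^2*(-20*n - 15) + b*(10*n^2 + 20*n - 15) - 5*n^2 - 5*n + 10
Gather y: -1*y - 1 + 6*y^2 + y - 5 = 6*y^2 - 6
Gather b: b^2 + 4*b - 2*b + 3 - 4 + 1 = b^2 + 2*b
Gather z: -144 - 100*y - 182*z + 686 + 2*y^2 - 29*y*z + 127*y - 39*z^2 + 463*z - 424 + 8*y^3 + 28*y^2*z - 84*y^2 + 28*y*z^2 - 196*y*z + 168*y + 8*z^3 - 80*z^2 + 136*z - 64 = 8*y^3 - 82*y^2 + 195*y + 8*z^3 + z^2*(28*y - 119) + z*(28*y^2 - 225*y + 417) + 54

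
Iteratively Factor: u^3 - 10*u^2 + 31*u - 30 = (u - 5)*(u^2 - 5*u + 6) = (u - 5)*(u - 3)*(u - 2)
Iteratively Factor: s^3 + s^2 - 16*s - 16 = (s + 4)*(s^2 - 3*s - 4) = (s - 4)*(s + 4)*(s + 1)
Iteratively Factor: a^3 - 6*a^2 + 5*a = (a - 1)*(a^2 - 5*a) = (a - 5)*(a - 1)*(a)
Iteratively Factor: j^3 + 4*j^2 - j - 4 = (j + 4)*(j^2 - 1) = (j + 1)*(j + 4)*(j - 1)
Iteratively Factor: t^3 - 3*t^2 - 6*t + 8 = (t - 4)*(t^2 + t - 2) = (t - 4)*(t + 2)*(t - 1)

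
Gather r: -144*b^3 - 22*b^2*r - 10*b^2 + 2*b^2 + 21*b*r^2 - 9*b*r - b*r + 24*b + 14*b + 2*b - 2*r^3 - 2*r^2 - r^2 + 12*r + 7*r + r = -144*b^3 - 8*b^2 + 40*b - 2*r^3 + r^2*(21*b - 3) + r*(-22*b^2 - 10*b + 20)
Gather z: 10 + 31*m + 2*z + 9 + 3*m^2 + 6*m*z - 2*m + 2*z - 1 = 3*m^2 + 29*m + z*(6*m + 4) + 18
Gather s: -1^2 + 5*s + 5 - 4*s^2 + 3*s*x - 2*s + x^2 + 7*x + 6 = -4*s^2 + s*(3*x + 3) + x^2 + 7*x + 10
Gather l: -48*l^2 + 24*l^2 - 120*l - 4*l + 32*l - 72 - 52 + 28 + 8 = -24*l^2 - 92*l - 88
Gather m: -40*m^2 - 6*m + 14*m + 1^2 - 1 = -40*m^2 + 8*m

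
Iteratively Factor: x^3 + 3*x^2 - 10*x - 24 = (x - 3)*(x^2 + 6*x + 8) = (x - 3)*(x + 2)*(x + 4)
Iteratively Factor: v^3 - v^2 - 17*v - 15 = (v + 1)*(v^2 - 2*v - 15) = (v - 5)*(v + 1)*(v + 3)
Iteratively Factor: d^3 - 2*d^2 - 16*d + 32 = (d - 2)*(d^2 - 16) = (d - 2)*(d + 4)*(d - 4)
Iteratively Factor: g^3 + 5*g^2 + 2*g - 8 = (g + 4)*(g^2 + g - 2) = (g - 1)*(g + 4)*(g + 2)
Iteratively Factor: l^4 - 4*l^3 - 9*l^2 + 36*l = (l + 3)*(l^3 - 7*l^2 + 12*l) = (l - 3)*(l + 3)*(l^2 - 4*l) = l*(l - 3)*(l + 3)*(l - 4)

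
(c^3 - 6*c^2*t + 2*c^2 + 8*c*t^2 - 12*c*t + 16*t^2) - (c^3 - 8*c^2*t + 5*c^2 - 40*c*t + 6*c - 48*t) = 2*c^2*t - 3*c^2 + 8*c*t^2 + 28*c*t - 6*c + 16*t^2 + 48*t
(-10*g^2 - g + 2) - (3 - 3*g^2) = -7*g^2 - g - 1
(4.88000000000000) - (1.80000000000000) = 3.08000000000000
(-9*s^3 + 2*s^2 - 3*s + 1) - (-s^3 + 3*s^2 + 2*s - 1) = -8*s^3 - s^2 - 5*s + 2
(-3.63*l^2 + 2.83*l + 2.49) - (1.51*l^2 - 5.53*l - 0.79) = -5.14*l^2 + 8.36*l + 3.28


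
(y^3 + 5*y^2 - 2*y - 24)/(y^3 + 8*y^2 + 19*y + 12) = (y - 2)/(y + 1)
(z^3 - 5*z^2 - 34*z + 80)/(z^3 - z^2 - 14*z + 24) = (z^2 - 3*z - 40)/(z^2 + z - 12)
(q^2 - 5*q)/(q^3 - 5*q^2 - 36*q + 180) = q/(q^2 - 36)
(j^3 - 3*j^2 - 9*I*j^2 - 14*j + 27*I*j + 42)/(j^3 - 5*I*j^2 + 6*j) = (j^3 + j^2*(-3 - 9*I) + j*(-14 + 27*I) + 42)/(j*(j^2 - 5*I*j + 6))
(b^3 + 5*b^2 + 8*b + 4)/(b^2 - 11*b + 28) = (b^3 + 5*b^2 + 8*b + 4)/(b^2 - 11*b + 28)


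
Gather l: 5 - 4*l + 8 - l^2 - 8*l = -l^2 - 12*l + 13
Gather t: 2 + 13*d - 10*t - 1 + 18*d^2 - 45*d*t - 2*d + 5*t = 18*d^2 + 11*d + t*(-45*d - 5) + 1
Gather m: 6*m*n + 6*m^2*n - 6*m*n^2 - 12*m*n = 6*m^2*n + m*(-6*n^2 - 6*n)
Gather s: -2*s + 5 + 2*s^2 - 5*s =2*s^2 - 7*s + 5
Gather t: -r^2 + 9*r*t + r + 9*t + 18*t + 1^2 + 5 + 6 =-r^2 + r + t*(9*r + 27) + 12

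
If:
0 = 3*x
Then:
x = 0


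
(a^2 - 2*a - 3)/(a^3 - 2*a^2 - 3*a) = 1/a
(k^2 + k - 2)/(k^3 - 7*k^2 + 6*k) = (k + 2)/(k*(k - 6))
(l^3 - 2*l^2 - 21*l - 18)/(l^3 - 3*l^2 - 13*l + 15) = (l^2 - 5*l - 6)/(l^2 - 6*l + 5)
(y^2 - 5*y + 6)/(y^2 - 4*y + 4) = (y - 3)/(y - 2)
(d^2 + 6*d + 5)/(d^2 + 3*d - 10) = (d + 1)/(d - 2)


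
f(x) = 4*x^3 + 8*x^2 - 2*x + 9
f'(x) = 12*x^2 + 16*x - 2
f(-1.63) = 16.19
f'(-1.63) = 3.80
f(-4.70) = -220.17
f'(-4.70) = 187.88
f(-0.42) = 10.95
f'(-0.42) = -6.60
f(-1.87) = 14.56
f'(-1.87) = 10.04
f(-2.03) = 12.57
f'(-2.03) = 14.97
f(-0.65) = 12.58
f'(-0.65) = -7.33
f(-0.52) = 11.64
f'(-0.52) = -7.08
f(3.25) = 224.31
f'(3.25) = 176.75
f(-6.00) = -555.00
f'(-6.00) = 334.00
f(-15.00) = -11661.00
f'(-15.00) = 2458.00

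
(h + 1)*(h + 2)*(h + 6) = h^3 + 9*h^2 + 20*h + 12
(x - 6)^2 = x^2 - 12*x + 36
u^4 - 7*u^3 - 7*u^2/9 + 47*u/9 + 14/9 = (u - 7)*(u - 1)*(u + 1/3)*(u + 2/3)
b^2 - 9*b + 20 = (b - 5)*(b - 4)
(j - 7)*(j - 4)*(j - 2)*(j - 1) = j^4 - 14*j^3 + 63*j^2 - 106*j + 56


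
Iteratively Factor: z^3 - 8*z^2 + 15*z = (z - 3)*(z^2 - 5*z) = (z - 5)*(z - 3)*(z)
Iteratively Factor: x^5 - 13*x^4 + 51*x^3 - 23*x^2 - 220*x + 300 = (x - 3)*(x^4 - 10*x^3 + 21*x^2 + 40*x - 100) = (x - 3)*(x - 2)*(x^3 - 8*x^2 + 5*x + 50) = (x - 5)*(x - 3)*(x - 2)*(x^2 - 3*x - 10) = (x - 5)^2*(x - 3)*(x - 2)*(x + 2)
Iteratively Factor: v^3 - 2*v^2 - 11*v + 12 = (v - 4)*(v^2 + 2*v - 3) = (v - 4)*(v + 3)*(v - 1)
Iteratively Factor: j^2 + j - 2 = (j + 2)*(j - 1)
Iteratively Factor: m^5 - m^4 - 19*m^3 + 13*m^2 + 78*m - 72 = (m - 1)*(m^4 - 19*m^2 - 6*m + 72) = (m - 1)*(m + 3)*(m^3 - 3*m^2 - 10*m + 24) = (m - 2)*(m - 1)*(m + 3)*(m^2 - m - 12) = (m - 4)*(m - 2)*(m - 1)*(m + 3)*(m + 3)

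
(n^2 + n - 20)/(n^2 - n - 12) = (n + 5)/(n + 3)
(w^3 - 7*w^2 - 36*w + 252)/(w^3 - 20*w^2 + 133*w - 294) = (w + 6)/(w - 7)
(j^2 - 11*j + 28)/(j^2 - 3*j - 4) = (j - 7)/(j + 1)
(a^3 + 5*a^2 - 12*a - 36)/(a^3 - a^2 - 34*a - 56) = (a^2 + 3*a - 18)/(a^2 - 3*a - 28)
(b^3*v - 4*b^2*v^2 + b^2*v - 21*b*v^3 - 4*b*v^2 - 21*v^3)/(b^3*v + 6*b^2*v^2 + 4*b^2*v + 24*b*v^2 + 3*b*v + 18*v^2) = (b^2 - 4*b*v - 21*v^2)/(b^2 + 6*b*v + 3*b + 18*v)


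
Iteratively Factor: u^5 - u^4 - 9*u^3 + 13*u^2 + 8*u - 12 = (u - 2)*(u^4 + u^3 - 7*u^2 - u + 6) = (u - 2)*(u - 1)*(u^3 + 2*u^2 - 5*u - 6) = (u - 2)*(u - 1)*(u + 3)*(u^2 - u - 2) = (u - 2)^2*(u - 1)*(u + 3)*(u + 1)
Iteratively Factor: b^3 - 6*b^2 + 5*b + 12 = (b + 1)*(b^2 - 7*b + 12) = (b - 3)*(b + 1)*(b - 4)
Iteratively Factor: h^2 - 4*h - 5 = (h - 5)*(h + 1)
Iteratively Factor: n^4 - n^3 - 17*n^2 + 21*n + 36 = (n + 4)*(n^3 - 5*n^2 + 3*n + 9) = (n - 3)*(n + 4)*(n^2 - 2*n - 3) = (n - 3)*(n + 1)*(n + 4)*(n - 3)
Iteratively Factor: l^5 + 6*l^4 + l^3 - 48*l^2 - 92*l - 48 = (l + 2)*(l^4 + 4*l^3 - 7*l^2 - 34*l - 24) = (l + 1)*(l + 2)*(l^3 + 3*l^2 - 10*l - 24) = (l + 1)*(l + 2)*(l + 4)*(l^2 - l - 6) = (l + 1)*(l + 2)^2*(l + 4)*(l - 3)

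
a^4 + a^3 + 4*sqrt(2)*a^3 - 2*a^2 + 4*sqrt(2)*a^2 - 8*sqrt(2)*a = a*(a - 1)*(a + 2)*(a + 4*sqrt(2))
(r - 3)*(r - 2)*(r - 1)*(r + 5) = r^4 - r^3 - 19*r^2 + 49*r - 30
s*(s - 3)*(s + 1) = s^3 - 2*s^2 - 3*s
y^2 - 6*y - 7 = (y - 7)*(y + 1)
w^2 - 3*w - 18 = (w - 6)*(w + 3)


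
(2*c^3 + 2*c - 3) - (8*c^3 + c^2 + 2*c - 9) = -6*c^3 - c^2 + 6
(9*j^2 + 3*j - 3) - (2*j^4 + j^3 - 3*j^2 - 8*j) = -2*j^4 - j^3 + 12*j^2 + 11*j - 3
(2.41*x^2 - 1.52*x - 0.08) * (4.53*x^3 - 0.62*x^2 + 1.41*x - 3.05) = 10.9173*x^5 - 8.3798*x^4 + 3.9781*x^3 - 9.4441*x^2 + 4.5232*x + 0.244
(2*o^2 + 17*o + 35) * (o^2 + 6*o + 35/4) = 2*o^4 + 29*o^3 + 309*o^2/2 + 1435*o/4 + 1225/4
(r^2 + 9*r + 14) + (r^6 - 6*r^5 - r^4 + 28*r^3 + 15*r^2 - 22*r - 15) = r^6 - 6*r^5 - r^4 + 28*r^3 + 16*r^2 - 13*r - 1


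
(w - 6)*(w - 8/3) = w^2 - 26*w/3 + 16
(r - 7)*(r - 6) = r^2 - 13*r + 42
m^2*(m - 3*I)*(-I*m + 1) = -I*m^4 - 2*m^3 - 3*I*m^2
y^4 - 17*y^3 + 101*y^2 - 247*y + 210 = (y - 7)*(y - 5)*(y - 3)*(y - 2)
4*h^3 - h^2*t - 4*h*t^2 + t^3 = (-4*h + t)*(-h + t)*(h + t)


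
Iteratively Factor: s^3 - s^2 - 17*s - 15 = (s - 5)*(s^2 + 4*s + 3) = (s - 5)*(s + 3)*(s + 1)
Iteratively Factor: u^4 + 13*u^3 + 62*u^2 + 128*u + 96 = (u + 4)*(u^3 + 9*u^2 + 26*u + 24) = (u + 3)*(u + 4)*(u^2 + 6*u + 8) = (u + 3)*(u + 4)^2*(u + 2)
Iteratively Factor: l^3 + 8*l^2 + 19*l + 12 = (l + 3)*(l^2 + 5*l + 4) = (l + 3)*(l + 4)*(l + 1)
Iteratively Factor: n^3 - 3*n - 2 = (n - 2)*(n^2 + 2*n + 1) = (n - 2)*(n + 1)*(n + 1)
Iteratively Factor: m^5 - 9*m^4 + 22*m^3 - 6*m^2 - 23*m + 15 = (m - 1)*(m^4 - 8*m^3 + 14*m^2 + 8*m - 15) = (m - 5)*(m - 1)*(m^3 - 3*m^2 - m + 3) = (m - 5)*(m - 1)*(m + 1)*(m^2 - 4*m + 3) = (m - 5)*(m - 1)^2*(m + 1)*(m - 3)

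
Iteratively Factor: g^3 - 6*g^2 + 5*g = (g)*(g^2 - 6*g + 5) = g*(g - 1)*(g - 5)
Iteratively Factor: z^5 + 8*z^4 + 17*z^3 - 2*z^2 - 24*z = (z)*(z^4 + 8*z^3 + 17*z^2 - 2*z - 24) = z*(z + 3)*(z^3 + 5*z^2 + 2*z - 8) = z*(z + 3)*(z + 4)*(z^2 + z - 2) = z*(z - 1)*(z + 3)*(z + 4)*(z + 2)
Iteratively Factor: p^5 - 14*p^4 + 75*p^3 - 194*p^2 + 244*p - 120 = (p - 2)*(p^4 - 12*p^3 + 51*p^2 - 92*p + 60) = (p - 2)^2*(p^3 - 10*p^2 + 31*p - 30) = (p - 3)*(p - 2)^2*(p^2 - 7*p + 10) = (p - 5)*(p - 3)*(p - 2)^2*(p - 2)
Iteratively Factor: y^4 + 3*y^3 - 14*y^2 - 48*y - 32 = (y + 4)*(y^3 - y^2 - 10*y - 8) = (y + 1)*(y + 4)*(y^2 - 2*y - 8) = (y - 4)*(y + 1)*(y + 4)*(y + 2)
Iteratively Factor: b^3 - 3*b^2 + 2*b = (b - 1)*(b^2 - 2*b) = b*(b - 1)*(b - 2)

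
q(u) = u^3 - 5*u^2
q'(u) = 3*u^2 - 10*u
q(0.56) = -1.39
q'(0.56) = -4.66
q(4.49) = -10.28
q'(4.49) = 15.58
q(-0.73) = -3.05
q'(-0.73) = 8.90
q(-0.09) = -0.04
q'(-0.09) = 0.92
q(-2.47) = -45.57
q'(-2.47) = 43.00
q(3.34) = -18.52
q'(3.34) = 0.07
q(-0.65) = -2.39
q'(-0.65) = 7.77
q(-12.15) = -2531.73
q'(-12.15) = 564.37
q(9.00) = 324.00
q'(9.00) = 153.00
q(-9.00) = -1134.00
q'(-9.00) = 333.00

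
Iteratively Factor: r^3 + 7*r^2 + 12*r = (r + 3)*(r^2 + 4*r) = r*(r + 3)*(r + 4)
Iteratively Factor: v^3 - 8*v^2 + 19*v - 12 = (v - 3)*(v^2 - 5*v + 4) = (v - 4)*(v - 3)*(v - 1)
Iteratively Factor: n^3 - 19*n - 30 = (n + 3)*(n^2 - 3*n - 10) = (n + 2)*(n + 3)*(n - 5)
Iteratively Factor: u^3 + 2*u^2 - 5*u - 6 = (u - 2)*(u^2 + 4*u + 3) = (u - 2)*(u + 1)*(u + 3)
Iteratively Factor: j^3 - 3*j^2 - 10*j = (j - 5)*(j^2 + 2*j) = j*(j - 5)*(j + 2)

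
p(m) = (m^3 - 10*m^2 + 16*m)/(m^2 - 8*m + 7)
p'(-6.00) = 1.06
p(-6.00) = -7.38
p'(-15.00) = 1.02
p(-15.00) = -16.66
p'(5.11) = 2.70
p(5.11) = 5.91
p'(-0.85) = 1.44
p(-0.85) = -1.48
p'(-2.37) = 1.17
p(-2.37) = -3.40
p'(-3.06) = 1.13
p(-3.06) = -4.19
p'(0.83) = 41.52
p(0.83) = 6.64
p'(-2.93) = 1.13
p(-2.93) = -4.05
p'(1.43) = 7.50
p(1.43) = -2.24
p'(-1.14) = 1.34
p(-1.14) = -1.88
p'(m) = (8 - 2*m)*(m^3 - 10*m^2 + 16*m)/(m^2 - 8*m + 7)^2 + (3*m^2 - 20*m + 16)/(m^2 - 8*m + 7) = (m^4 - 16*m^3 + 85*m^2 - 140*m + 112)/(m^4 - 16*m^3 + 78*m^2 - 112*m + 49)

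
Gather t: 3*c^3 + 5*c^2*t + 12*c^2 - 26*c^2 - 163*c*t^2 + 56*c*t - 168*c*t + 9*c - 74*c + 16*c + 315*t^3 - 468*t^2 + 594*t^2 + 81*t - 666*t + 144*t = 3*c^3 - 14*c^2 - 49*c + 315*t^3 + t^2*(126 - 163*c) + t*(5*c^2 - 112*c - 441)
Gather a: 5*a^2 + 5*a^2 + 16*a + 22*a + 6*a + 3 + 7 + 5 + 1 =10*a^2 + 44*a + 16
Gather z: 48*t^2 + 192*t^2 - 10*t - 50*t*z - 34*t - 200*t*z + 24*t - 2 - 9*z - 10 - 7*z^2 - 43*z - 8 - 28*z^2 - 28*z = 240*t^2 - 20*t - 35*z^2 + z*(-250*t - 80) - 20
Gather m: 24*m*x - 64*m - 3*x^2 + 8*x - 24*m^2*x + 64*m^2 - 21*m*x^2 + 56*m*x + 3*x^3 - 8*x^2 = m^2*(64 - 24*x) + m*(-21*x^2 + 80*x - 64) + 3*x^3 - 11*x^2 + 8*x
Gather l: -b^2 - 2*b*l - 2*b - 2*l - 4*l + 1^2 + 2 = -b^2 - 2*b + l*(-2*b - 6) + 3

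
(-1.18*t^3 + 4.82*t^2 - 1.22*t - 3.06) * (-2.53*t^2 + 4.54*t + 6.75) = 2.9854*t^5 - 17.5518*t^4 + 17.0044*t^3 + 34.738*t^2 - 22.1274*t - 20.655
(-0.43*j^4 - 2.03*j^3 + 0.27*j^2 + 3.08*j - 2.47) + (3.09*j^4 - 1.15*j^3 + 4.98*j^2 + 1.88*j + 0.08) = 2.66*j^4 - 3.18*j^3 + 5.25*j^2 + 4.96*j - 2.39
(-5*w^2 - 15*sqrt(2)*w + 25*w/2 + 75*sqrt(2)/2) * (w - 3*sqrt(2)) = -5*w^3 + 25*w^2/2 + 90*w - 225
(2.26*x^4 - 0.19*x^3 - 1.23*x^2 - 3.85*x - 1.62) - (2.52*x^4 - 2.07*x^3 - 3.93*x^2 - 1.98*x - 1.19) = -0.26*x^4 + 1.88*x^3 + 2.7*x^2 - 1.87*x - 0.43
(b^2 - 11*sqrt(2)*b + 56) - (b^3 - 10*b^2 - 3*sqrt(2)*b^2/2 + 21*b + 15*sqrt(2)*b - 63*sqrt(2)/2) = -b^3 + 3*sqrt(2)*b^2/2 + 11*b^2 - 26*sqrt(2)*b - 21*b + 63*sqrt(2)/2 + 56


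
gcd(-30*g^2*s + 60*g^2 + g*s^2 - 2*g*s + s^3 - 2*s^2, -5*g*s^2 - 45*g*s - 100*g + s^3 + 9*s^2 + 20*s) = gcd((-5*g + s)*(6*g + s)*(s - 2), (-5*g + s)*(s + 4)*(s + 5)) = -5*g + s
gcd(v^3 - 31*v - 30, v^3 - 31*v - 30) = v^3 - 31*v - 30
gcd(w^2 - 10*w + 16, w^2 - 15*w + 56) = w - 8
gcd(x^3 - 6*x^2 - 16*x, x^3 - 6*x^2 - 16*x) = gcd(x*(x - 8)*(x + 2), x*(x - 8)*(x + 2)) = x^3 - 6*x^2 - 16*x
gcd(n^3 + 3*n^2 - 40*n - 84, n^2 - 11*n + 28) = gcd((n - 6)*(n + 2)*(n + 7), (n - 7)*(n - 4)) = 1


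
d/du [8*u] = 8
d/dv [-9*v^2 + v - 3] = 1 - 18*v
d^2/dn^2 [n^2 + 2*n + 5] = 2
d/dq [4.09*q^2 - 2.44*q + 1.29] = 8.18*q - 2.44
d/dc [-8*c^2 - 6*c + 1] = -16*c - 6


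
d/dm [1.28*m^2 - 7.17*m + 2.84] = 2.56*m - 7.17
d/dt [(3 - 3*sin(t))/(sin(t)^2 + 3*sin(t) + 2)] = 3*(sin(t)^2 - 2*sin(t) - 5)*cos(t)/(sin(t)^2 + 3*sin(t) + 2)^2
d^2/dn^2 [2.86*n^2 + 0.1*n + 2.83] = 5.72000000000000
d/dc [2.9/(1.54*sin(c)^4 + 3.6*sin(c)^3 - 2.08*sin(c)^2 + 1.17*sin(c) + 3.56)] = (-17.864*sin(c)^3 - 31.32*sin(c)^2 + 12.064*sin(c) - 3.393)*cos(c)/(1.54*sin(c)^4 + 3.6*sin(c)^3 - 2.08*sin(c)^2 + 1.17*sin(c) + 3.56)^2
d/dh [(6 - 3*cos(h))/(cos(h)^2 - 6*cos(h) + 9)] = 3*(1 - cos(h))*sin(h)/(cos(h) - 3)^3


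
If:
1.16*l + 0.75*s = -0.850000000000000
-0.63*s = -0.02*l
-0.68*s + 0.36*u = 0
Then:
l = -0.72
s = -0.02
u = -0.04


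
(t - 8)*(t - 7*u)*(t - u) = t^3 - 8*t^2*u - 8*t^2 + 7*t*u^2 + 64*t*u - 56*u^2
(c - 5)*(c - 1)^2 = c^3 - 7*c^2 + 11*c - 5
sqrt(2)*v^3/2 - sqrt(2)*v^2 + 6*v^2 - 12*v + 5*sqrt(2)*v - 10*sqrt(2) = (v - 2)*(v + 5*sqrt(2))*(sqrt(2)*v/2 + 1)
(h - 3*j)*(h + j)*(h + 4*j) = h^3 + 2*h^2*j - 11*h*j^2 - 12*j^3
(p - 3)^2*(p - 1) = p^3 - 7*p^2 + 15*p - 9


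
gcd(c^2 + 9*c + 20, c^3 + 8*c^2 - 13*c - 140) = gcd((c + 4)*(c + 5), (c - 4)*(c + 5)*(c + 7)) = c + 5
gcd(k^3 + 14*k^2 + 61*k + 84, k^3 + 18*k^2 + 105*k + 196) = k^2 + 11*k + 28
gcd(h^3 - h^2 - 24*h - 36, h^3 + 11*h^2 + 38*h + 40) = h + 2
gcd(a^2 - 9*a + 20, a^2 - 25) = a - 5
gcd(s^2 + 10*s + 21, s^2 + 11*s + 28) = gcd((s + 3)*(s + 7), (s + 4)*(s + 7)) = s + 7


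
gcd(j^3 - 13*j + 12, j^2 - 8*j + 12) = 1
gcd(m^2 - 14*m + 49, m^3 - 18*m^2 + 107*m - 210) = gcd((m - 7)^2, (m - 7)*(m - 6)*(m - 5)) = m - 7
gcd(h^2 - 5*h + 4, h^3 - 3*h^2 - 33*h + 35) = h - 1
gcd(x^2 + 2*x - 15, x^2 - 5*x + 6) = x - 3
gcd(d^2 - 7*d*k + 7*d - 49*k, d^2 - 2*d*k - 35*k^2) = d - 7*k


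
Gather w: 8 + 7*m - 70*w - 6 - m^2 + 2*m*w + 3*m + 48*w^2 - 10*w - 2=-m^2 + 10*m + 48*w^2 + w*(2*m - 80)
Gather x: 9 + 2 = 11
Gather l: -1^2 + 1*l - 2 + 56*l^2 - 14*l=56*l^2 - 13*l - 3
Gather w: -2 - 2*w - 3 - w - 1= -3*w - 6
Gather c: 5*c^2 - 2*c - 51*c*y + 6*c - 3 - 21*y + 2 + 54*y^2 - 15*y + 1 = 5*c^2 + c*(4 - 51*y) + 54*y^2 - 36*y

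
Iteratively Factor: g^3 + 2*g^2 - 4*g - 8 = (g + 2)*(g^2 - 4) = (g + 2)^2*(g - 2)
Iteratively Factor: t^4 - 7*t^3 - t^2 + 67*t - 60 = (t + 3)*(t^3 - 10*t^2 + 29*t - 20) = (t - 1)*(t + 3)*(t^2 - 9*t + 20) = (t - 4)*(t - 1)*(t + 3)*(t - 5)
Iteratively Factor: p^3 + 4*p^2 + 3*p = (p)*(p^2 + 4*p + 3) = p*(p + 1)*(p + 3)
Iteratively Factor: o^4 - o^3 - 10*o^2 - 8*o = (o)*(o^3 - o^2 - 10*o - 8) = o*(o - 4)*(o^2 + 3*o + 2) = o*(o - 4)*(o + 1)*(o + 2)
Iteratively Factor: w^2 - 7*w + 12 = (w - 4)*(w - 3)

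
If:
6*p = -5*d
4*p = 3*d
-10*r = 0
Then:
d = 0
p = 0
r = 0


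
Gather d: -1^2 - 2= -3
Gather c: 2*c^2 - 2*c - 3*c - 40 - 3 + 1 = 2*c^2 - 5*c - 42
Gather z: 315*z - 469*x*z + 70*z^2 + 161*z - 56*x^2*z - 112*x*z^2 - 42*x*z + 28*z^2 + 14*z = z^2*(98 - 112*x) + z*(-56*x^2 - 511*x + 490)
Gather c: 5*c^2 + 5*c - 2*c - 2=5*c^2 + 3*c - 2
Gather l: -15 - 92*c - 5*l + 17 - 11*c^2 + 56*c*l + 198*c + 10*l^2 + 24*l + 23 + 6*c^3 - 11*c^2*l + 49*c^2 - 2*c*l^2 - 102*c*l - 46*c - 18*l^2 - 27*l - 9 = 6*c^3 + 38*c^2 + 60*c + l^2*(-2*c - 8) + l*(-11*c^2 - 46*c - 8) + 16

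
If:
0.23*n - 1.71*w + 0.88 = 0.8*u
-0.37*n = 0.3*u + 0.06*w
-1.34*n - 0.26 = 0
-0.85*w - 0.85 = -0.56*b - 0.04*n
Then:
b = 2.16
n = -0.19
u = 0.16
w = 0.42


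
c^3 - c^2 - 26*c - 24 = (c - 6)*(c + 1)*(c + 4)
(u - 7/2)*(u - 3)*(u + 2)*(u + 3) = u^4 - 3*u^3/2 - 16*u^2 + 27*u/2 + 63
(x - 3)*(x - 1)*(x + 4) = x^3 - 13*x + 12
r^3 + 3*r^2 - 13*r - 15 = (r - 3)*(r + 1)*(r + 5)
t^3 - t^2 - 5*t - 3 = (t - 3)*(t + 1)^2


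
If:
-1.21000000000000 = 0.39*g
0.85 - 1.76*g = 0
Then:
No Solution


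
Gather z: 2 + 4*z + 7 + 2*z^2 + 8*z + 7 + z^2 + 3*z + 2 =3*z^2 + 15*z + 18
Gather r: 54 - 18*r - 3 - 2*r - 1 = 50 - 20*r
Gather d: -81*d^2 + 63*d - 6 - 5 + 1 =-81*d^2 + 63*d - 10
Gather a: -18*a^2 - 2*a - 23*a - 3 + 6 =-18*a^2 - 25*a + 3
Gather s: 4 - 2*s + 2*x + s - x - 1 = -s + x + 3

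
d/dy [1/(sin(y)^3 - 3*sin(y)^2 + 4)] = -3*sin(2*y)/(2*(sin(y) - 2)^3*(sin(y) + 1)^2)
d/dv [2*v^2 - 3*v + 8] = 4*v - 3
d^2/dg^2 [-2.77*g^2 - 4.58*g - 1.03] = -5.54000000000000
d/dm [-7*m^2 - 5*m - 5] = -14*m - 5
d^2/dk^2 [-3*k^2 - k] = -6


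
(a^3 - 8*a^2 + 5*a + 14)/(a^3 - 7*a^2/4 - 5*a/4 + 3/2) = 4*(a - 7)/(4*a - 3)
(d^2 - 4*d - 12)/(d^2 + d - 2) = (d - 6)/(d - 1)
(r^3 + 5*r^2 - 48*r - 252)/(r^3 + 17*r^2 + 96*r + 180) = (r - 7)/(r + 5)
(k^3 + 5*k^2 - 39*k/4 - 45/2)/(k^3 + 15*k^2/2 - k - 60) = (k + 3/2)/(k + 4)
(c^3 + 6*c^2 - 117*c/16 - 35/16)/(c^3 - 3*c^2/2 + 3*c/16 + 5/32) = 2*(c + 7)/(2*c - 1)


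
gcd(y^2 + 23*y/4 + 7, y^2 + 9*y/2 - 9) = 1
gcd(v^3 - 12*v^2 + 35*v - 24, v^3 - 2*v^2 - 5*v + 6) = v^2 - 4*v + 3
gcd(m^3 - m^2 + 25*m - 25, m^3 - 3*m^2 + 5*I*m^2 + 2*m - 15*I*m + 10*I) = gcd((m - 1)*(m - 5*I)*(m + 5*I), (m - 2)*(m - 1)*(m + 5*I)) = m^2 + m*(-1 + 5*I) - 5*I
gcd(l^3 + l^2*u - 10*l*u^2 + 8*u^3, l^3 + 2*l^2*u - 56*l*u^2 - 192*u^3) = l + 4*u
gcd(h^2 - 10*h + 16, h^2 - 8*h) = h - 8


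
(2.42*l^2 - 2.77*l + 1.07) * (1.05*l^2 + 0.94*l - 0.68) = 2.541*l^4 - 0.6337*l^3 - 3.1259*l^2 + 2.8894*l - 0.7276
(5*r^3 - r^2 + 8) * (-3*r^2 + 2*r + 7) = -15*r^5 + 13*r^4 + 33*r^3 - 31*r^2 + 16*r + 56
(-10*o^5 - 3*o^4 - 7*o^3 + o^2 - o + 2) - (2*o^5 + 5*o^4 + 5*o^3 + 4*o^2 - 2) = -12*o^5 - 8*o^4 - 12*o^3 - 3*o^2 - o + 4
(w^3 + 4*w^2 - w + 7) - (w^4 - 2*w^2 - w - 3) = -w^4 + w^3 + 6*w^2 + 10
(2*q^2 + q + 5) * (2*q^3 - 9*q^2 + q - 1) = 4*q^5 - 16*q^4 + 3*q^3 - 46*q^2 + 4*q - 5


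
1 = 1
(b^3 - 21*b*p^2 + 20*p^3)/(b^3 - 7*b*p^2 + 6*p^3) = (-b^2 - b*p + 20*p^2)/(-b^2 - b*p + 6*p^2)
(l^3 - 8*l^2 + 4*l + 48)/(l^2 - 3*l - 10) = (l^2 - 10*l + 24)/(l - 5)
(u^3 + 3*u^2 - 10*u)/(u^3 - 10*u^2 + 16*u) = (u + 5)/(u - 8)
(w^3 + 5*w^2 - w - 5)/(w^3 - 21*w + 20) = (w + 1)/(w - 4)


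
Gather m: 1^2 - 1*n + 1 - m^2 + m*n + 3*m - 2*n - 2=-m^2 + m*(n + 3) - 3*n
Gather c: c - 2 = c - 2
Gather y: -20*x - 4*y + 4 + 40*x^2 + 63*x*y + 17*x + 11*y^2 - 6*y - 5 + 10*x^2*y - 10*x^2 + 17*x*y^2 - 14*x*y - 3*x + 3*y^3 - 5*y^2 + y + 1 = 30*x^2 - 6*x + 3*y^3 + y^2*(17*x + 6) + y*(10*x^2 + 49*x - 9)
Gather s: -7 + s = s - 7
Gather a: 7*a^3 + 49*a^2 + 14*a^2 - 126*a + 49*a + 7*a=7*a^3 + 63*a^2 - 70*a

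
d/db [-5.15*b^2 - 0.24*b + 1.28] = -10.3*b - 0.24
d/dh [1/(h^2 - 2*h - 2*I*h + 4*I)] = 2*(-h + 1 + I)/(h^2 - 2*h - 2*I*h + 4*I)^2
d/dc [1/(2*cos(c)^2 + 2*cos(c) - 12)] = (2*cos(c) + 1)*sin(c)/(2*(cos(c)^2 + cos(c) - 6)^2)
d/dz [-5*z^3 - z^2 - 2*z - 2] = -15*z^2 - 2*z - 2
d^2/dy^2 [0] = 0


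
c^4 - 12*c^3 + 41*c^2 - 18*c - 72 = (c - 6)*(c - 4)*(c - 3)*(c + 1)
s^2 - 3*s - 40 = (s - 8)*(s + 5)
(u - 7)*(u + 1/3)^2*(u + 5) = u^4 - 4*u^3/3 - 326*u^2/9 - 212*u/9 - 35/9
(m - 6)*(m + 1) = m^2 - 5*m - 6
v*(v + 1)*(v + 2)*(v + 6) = v^4 + 9*v^3 + 20*v^2 + 12*v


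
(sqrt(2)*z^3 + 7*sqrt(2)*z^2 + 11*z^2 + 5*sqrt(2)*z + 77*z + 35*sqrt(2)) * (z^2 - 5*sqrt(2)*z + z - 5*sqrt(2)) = sqrt(2)*z^5 + z^4 + 8*sqrt(2)*z^4 - 43*sqrt(2)*z^3 + 8*z^3 - 400*sqrt(2)*z^2 - 43*z^2 - 350*sqrt(2)*z - 400*z - 350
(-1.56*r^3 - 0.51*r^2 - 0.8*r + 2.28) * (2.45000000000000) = -3.822*r^3 - 1.2495*r^2 - 1.96*r + 5.586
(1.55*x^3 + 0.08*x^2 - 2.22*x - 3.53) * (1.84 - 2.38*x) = -3.689*x^4 + 2.6616*x^3 + 5.4308*x^2 + 4.3166*x - 6.4952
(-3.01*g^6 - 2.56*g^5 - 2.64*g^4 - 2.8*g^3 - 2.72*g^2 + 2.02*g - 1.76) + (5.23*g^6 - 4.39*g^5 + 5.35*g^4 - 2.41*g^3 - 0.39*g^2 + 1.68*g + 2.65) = 2.22*g^6 - 6.95*g^5 + 2.71*g^4 - 5.21*g^3 - 3.11*g^2 + 3.7*g + 0.89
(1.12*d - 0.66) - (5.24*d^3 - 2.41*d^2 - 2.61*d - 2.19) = -5.24*d^3 + 2.41*d^2 + 3.73*d + 1.53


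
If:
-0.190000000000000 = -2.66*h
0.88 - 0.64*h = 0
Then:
No Solution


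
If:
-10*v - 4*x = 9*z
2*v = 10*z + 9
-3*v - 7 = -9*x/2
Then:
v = 169/1302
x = 1069/651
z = -569/651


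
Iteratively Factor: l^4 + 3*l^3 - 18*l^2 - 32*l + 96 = (l + 4)*(l^3 - l^2 - 14*l + 24) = (l + 4)^2*(l^2 - 5*l + 6) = (l - 3)*(l + 4)^2*(l - 2)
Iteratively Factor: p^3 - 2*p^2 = (p)*(p^2 - 2*p) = p*(p - 2)*(p)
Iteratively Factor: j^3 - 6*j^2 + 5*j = (j - 1)*(j^2 - 5*j) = (j - 5)*(j - 1)*(j)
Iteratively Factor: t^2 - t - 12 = (t + 3)*(t - 4)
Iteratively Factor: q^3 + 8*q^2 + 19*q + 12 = (q + 4)*(q^2 + 4*q + 3) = (q + 3)*(q + 4)*(q + 1)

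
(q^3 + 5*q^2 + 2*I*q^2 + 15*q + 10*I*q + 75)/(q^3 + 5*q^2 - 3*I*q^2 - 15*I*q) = (q + 5*I)/q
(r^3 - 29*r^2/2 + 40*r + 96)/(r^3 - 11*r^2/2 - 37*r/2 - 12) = (r - 8)/(r + 1)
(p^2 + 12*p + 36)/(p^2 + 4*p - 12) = (p + 6)/(p - 2)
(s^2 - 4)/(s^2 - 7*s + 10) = (s + 2)/(s - 5)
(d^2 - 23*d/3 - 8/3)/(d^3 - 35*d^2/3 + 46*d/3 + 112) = (3*d + 1)/(3*d^2 - 11*d - 42)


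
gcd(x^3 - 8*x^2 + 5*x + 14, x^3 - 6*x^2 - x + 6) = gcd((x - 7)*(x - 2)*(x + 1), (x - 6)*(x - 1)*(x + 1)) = x + 1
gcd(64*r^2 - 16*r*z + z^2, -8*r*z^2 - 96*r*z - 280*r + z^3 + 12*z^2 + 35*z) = -8*r + z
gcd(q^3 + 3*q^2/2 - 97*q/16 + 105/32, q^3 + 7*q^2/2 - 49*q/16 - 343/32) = q + 7/2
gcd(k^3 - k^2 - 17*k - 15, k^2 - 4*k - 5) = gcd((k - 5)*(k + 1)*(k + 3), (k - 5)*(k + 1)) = k^2 - 4*k - 5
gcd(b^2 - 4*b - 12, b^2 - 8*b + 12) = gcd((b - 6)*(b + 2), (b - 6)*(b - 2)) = b - 6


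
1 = 1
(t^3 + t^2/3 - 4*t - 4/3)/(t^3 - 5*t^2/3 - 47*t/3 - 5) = (t^2 - 4)/(t^2 - 2*t - 15)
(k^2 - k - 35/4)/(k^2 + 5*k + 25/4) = (2*k - 7)/(2*k + 5)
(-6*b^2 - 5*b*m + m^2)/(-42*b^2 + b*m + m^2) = (b + m)/(7*b + m)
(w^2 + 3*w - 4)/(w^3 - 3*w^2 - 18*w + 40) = (w - 1)/(w^2 - 7*w + 10)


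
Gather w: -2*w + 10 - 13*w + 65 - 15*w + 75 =150 - 30*w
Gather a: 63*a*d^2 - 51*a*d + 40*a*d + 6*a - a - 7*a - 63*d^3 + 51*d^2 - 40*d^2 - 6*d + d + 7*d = a*(63*d^2 - 11*d - 2) - 63*d^3 + 11*d^2 + 2*d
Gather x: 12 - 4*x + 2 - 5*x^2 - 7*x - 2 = -5*x^2 - 11*x + 12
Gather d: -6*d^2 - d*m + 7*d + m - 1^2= -6*d^2 + d*(7 - m) + m - 1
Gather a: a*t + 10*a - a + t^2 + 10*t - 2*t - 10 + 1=a*(t + 9) + t^2 + 8*t - 9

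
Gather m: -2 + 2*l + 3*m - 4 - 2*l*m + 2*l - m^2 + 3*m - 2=4*l - m^2 + m*(6 - 2*l) - 8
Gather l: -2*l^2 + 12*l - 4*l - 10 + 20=-2*l^2 + 8*l + 10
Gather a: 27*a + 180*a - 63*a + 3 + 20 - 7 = 144*a + 16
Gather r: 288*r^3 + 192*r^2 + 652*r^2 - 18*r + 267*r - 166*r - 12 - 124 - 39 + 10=288*r^3 + 844*r^2 + 83*r - 165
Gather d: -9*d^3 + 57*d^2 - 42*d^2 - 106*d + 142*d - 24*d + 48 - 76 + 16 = -9*d^3 + 15*d^2 + 12*d - 12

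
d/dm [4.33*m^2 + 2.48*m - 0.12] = 8.66*m + 2.48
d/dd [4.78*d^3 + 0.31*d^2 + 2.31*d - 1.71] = 14.34*d^2 + 0.62*d + 2.31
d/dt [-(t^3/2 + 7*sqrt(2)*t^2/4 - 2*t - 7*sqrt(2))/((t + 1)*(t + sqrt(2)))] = (2*(t + 1)*(t + sqrt(2))*(-3*t^2 - 7*sqrt(2)*t + 4) + (t + 1)*(2*t^3 + 7*sqrt(2)*t^2 - 8*t - 28*sqrt(2)) + (t + sqrt(2))*(2*t^3 + 7*sqrt(2)*t^2 - 8*t - 28*sqrt(2)))/(4*(t + 1)^2*(t + sqrt(2))^2)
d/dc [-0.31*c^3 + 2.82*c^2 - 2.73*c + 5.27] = -0.93*c^2 + 5.64*c - 2.73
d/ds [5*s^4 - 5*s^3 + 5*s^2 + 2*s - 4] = 20*s^3 - 15*s^2 + 10*s + 2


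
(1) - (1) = 0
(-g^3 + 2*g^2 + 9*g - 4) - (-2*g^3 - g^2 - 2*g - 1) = g^3 + 3*g^2 + 11*g - 3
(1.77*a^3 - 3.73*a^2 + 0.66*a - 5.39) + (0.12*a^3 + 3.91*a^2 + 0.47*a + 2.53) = 1.89*a^3 + 0.18*a^2 + 1.13*a - 2.86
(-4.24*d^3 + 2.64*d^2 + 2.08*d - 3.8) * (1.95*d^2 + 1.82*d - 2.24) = -8.268*d^5 - 2.5688*d^4 + 18.3584*d^3 - 9.538*d^2 - 11.5752*d + 8.512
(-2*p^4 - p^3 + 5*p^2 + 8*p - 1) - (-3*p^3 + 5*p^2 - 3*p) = -2*p^4 + 2*p^3 + 11*p - 1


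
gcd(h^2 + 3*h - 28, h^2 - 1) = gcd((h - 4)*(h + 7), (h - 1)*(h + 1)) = 1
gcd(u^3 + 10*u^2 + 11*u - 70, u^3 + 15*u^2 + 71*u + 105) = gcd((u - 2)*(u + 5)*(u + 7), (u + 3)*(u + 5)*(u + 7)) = u^2 + 12*u + 35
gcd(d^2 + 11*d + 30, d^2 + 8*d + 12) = d + 6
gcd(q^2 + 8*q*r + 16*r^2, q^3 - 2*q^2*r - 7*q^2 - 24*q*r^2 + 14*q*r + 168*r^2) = q + 4*r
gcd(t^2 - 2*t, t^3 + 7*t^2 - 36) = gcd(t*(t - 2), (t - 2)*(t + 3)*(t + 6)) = t - 2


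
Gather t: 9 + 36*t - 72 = 36*t - 63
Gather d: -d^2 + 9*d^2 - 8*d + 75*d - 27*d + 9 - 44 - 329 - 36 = 8*d^2 + 40*d - 400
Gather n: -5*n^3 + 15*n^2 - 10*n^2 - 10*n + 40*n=-5*n^3 + 5*n^2 + 30*n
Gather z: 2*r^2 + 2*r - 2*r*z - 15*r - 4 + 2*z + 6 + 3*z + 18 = 2*r^2 - 13*r + z*(5 - 2*r) + 20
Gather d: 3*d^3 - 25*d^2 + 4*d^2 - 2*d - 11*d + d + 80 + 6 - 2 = 3*d^3 - 21*d^2 - 12*d + 84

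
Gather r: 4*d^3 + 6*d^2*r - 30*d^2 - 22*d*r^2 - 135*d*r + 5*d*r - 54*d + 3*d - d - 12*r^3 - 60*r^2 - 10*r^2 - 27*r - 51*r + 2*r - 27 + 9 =4*d^3 - 30*d^2 - 52*d - 12*r^3 + r^2*(-22*d - 70) + r*(6*d^2 - 130*d - 76) - 18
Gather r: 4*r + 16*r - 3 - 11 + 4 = 20*r - 10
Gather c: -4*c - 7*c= -11*c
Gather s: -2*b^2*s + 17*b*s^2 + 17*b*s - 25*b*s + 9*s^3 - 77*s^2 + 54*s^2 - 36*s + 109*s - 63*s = 9*s^3 + s^2*(17*b - 23) + s*(-2*b^2 - 8*b + 10)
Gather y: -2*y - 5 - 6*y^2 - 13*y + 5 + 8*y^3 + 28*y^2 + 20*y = 8*y^3 + 22*y^2 + 5*y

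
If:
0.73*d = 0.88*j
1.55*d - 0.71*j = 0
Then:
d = 0.00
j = 0.00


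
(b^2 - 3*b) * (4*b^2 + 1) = 4*b^4 - 12*b^3 + b^2 - 3*b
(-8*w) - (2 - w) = -7*w - 2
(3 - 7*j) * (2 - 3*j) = 21*j^2 - 23*j + 6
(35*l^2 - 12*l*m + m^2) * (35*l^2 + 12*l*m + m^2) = 1225*l^4 - 74*l^2*m^2 + m^4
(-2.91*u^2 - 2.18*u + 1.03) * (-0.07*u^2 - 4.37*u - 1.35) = 0.2037*u^4 + 12.8693*u^3 + 13.383*u^2 - 1.5581*u - 1.3905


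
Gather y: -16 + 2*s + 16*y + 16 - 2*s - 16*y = 0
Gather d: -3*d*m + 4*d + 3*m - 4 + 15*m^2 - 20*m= d*(4 - 3*m) + 15*m^2 - 17*m - 4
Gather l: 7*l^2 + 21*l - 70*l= 7*l^2 - 49*l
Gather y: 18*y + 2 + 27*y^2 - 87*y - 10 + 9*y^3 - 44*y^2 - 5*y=9*y^3 - 17*y^2 - 74*y - 8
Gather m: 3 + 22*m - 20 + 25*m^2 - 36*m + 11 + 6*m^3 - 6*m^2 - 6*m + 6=6*m^3 + 19*m^2 - 20*m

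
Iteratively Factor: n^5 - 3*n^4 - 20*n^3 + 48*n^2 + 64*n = (n + 1)*(n^4 - 4*n^3 - 16*n^2 + 64*n) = (n + 1)*(n + 4)*(n^3 - 8*n^2 + 16*n) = n*(n + 1)*(n + 4)*(n^2 - 8*n + 16) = n*(n - 4)*(n + 1)*(n + 4)*(n - 4)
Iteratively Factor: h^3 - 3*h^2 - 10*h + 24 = (h - 4)*(h^2 + h - 6) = (h - 4)*(h + 3)*(h - 2)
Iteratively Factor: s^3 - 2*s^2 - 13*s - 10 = (s + 1)*(s^2 - 3*s - 10) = (s - 5)*(s + 1)*(s + 2)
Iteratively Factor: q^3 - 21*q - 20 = (q + 4)*(q^2 - 4*q - 5) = (q + 1)*(q + 4)*(q - 5)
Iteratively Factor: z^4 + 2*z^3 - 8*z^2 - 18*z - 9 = (z + 3)*(z^3 - z^2 - 5*z - 3) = (z - 3)*(z + 3)*(z^2 + 2*z + 1) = (z - 3)*(z + 1)*(z + 3)*(z + 1)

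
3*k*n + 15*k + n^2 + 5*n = (3*k + n)*(n + 5)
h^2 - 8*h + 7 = (h - 7)*(h - 1)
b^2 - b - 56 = (b - 8)*(b + 7)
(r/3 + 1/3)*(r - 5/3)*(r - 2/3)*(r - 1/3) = r^4/3 - 5*r^3/9 - 7*r^2/27 + 41*r/81 - 10/81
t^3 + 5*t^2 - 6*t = t*(t - 1)*(t + 6)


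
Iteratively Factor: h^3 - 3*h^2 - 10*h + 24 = (h + 3)*(h^2 - 6*h + 8) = (h - 4)*(h + 3)*(h - 2)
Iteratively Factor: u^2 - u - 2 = (u + 1)*(u - 2)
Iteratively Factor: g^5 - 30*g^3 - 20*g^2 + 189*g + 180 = (g - 5)*(g^4 + 5*g^3 - 5*g^2 - 45*g - 36) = (g - 5)*(g + 4)*(g^3 + g^2 - 9*g - 9) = (g - 5)*(g - 3)*(g + 4)*(g^2 + 4*g + 3) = (g - 5)*(g - 3)*(g + 1)*(g + 4)*(g + 3)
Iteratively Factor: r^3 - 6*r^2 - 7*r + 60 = (r - 4)*(r^2 - 2*r - 15) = (r - 4)*(r + 3)*(r - 5)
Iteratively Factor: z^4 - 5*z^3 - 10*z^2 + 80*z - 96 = (z + 4)*(z^3 - 9*z^2 + 26*z - 24) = (z - 3)*(z + 4)*(z^2 - 6*z + 8) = (z - 3)*(z - 2)*(z + 4)*(z - 4)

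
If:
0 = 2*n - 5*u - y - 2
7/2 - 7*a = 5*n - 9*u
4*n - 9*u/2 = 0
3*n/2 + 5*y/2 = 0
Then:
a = 41/1162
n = -90/83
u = -80/83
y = 54/83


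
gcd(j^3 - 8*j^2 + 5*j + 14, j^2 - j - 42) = j - 7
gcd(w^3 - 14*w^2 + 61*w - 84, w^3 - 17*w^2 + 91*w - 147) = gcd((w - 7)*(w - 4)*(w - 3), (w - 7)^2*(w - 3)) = w^2 - 10*w + 21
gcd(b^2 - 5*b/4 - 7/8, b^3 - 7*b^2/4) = b - 7/4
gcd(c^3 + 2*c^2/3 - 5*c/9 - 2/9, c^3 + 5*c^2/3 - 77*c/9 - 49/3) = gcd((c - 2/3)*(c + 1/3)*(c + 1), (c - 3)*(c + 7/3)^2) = 1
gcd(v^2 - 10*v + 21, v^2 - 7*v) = v - 7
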